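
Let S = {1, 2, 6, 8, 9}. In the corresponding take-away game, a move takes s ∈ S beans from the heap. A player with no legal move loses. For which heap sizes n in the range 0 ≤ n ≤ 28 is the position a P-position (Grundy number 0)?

0, 3, 7, 10, 14, 17, 21, 24, 28

G(0) = 0
G(1) = mex{0} = 1
G(2) = mex{1,0} = 2
G(3) = mex{2,1} = 0
G(4) = mex{0,2} = 1
G(5) = mex{1,0} = 2
G(6) = mex{2,1,0} = 3
G(7) = mex{3,2,1} = 0
G(8) = mex{0,3,2,0} = 1
G(9) = mex{1,0,0,1,0} = 2
G(10) = mex{2,1,1,2,1} = 0
G(11) = mex{0,2,2,0,2} = 1
G(12) = mex{1,0,3,1,0} = 2
G(13) = mex{2,1,0,2,1} = 3
G(14) = mex{3,2,1,3,2} = 0
G(15) = mex{0,3,2,0,3} = 1
G(16) = mex{1,0,0,1,0} = 2
G(17) = mex{2,1,1,2,1} = 0
G(18) = mex{0,2,2,0,2} = 1
G(19) = mex{1,0,3,1,0} = 2
G(20) = mex{2,1,0,2,1} = 3
G(21) = mex{3,2,1,3,2} = 0
G(22) = mex{0,3,2,0,3} = 1
G(23) = mex{1,0,0,1,0} = 2
G(24) = mex{2,1,1,2,1} = 0
G(25) = mex{0,2,2,0,2} = 1
G(26) = mex{1,0,3,1,0} = 2
G(27) = mex{2,1,0,2,1} = 3
G(28) = mex{3,2,1,3,2} = 0
P-positions are exactly the n with G(n) = 0.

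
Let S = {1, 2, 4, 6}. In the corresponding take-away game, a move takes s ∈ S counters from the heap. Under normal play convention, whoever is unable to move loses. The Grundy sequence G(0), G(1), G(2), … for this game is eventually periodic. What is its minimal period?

8

G(0) = 0
G(1) = mex{0} = 1
G(2) = mex{1,0} = 2
G(3) = mex{2,1} = 0
G(4) = mex{0,2,0} = 1
G(5) = mex{1,0,1} = 2
G(6) = mex{2,1,2,0} = 3
G(7) = mex{3,2,0,1} = 4
G(8) = mex{4,3,1,2} = 0
G(9) = mex{0,4,2,0} = 1
G(10) = mex{1,0,3,1} = 2
G(11) = mex{2,1,4,2} = 0
G(12) = mex{0,2,0,3} = 1
G(13) = mex{1,0,1,4} = 2
G(14) = mex{2,1,2,0} = 3
G(15) = mex{3,2,0,1} = 4
G(16) = mex{4,3,1,2} = 0
G(17) = mex{0,4,2,0} = 1
G(n+8) = G(n) holds for n = 0,…,5 (a full window of length max(S) = 6), so the sequence is purely periodic with period 8.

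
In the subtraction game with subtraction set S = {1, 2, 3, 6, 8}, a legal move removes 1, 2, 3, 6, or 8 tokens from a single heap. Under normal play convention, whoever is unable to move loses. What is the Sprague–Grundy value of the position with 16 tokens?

n :  0  1  2  3  4  5  6  7  8  9 10 11 12 13 14 15 16
G :  0  1  2  3  0  1  2  3  4  0  1  2  3  0  1  2  3

3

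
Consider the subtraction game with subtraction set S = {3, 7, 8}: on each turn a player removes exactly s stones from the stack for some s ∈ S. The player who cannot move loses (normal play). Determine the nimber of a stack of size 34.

1

n :  0  1  2  3  4  5  6  7  8  9 10 11 12 13 14 15 16 17 18 19 20 21 22 23 24 25 26 27 28 29 30 31 32 33 34
G :  0  0  0  1  1  1  0  2  2  1  3  0  0  2  1  1  0  0  2  1  1  0  0  2  1  1  0  0  2  1  1  0  0  2  1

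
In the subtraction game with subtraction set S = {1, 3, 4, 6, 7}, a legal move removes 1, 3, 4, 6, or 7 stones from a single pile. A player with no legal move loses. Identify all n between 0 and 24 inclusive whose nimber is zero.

0, 2, 10, 12, 20, 22

G(0) = 0
G(1) = mex{0} = 1
G(2) = mex{1} = 0
G(3) = mex{0,0} = 1
G(4) = mex{1,1,0} = 2
G(5) = mex{2,0,1} = 3
G(6) = mex{3,1,0,0} = 2
G(7) = mex{2,2,1,1,0} = 3
G(8) = mex{3,3,2,0,1} = 4
G(9) = mex{4,2,3,1,0} = 5
G(10) = mex{5,3,2,2,1} = 0
G(11) = mex{0,4,3,3,2} = 1
G(12) = mex{1,5,4,2,3} = 0
G(13) = mex{0,0,5,3,2} = 1
G(14) = mex{1,1,0,4,3} = 2
G(15) = mex{2,0,1,5,4} = 3
G(16) = mex{3,1,0,0,5} = 2
G(17) = mex{2,2,1,1,0} = 3
G(18) = mex{3,3,2,0,1} = 4
G(19) = mex{4,2,3,1,0} = 5
G(20) = mex{5,3,2,2,1} = 0
G(21) = mex{0,4,3,3,2} = 1
G(22) = mex{1,5,4,2,3} = 0
G(23) = mex{0,0,5,3,2} = 1
G(24) = mex{1,1,0,4,3} = 2
P-positions are exactly the n with G(n) = 0.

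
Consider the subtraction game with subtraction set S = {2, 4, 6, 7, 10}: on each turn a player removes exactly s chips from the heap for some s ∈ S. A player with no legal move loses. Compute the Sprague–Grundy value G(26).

G(0) = 0
G(1) = mex{} = 0
G(2) = mex{0} = 1
G(3) = mex{0} = 1
G(4) = mex{1,0} = 2
G(5) = mex{1,0} = 2
G(6) = mex{2,1,0} = 3
G(7) = mex{2,1,0,0} = 3
G(8) = mex{3,2,1,0} = 4
G(9) = mex{3,2,1,1} = 0
G(10) = mex{4,3,2,1,0} = 5
G(11) = mex{0,3,2,2,0} = 1
G(12) = mex{5,4,3,2,1} = 0
G(13) = mex{1,0,3,3,1} = 2
G(14) = mex{0,5,4,3,2} = 1
G(15) = mex{2,1,0,4,2} = 3
G(16) = mex{1,0,5,0,3} = 2
G(17) = mex{3,2,1,5,3} = 0
G(18) = mex{2,1,0,1,4} = 3
G(19) = mex{0,3,2,0,0} = 1
G(20) = mex{3,2,1,2,5} = 0
G(21) = mex{1,0,3,1,1} = 2
G(22) = mex{0,3,2,3,0} = 1
G(23) = mex{2,1,0,2,2} = 3
G(24) = mex{1,0,3,0,1} = 2
G(25) = mex{3,2,1,3,3} = 0
G(26) = mex{2,1,0,1,2} = 3

3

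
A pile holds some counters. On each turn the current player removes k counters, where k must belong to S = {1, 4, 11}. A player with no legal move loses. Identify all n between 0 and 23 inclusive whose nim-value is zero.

G(0) = 0
G(1) = mex{0} = 1
G(2) = mex{1} = 0
G(3) = mex{0} = 1
G(4) = mex{1,0} = 2
G(5) = mex{2,1} = 0
G(6) = mex{0,0} = 1
G(7) = mex{1,1} = 0
G(8) = mex{0,2} = 1
G(9) = mex{1,0} = 2
G(10) = mex{2,1} = 0
G(11) = mex{0,0,0} = 1
G(12) = mex{1,1,1} = 0
G(13) = mex{0,2,0} = 1
G(14) = mex{1,0,1} = 2
G(15) = mex{2,1,2} = 0
G(16) = mex{0,0,0} = 1
G(17) = mex{1,1,1} = 0
G(18) = mex{0,2,0} = 1
G(19) = mex{1,0,1} = 2
G(20) = mex{2,1,2} = 0
G(21) = mex{0,0,0} = 1
G(22) = mex{1,1,1} = 0
G(23) = mex{0,2,0} = 1
P-positions are exactly the n with G(n) = 0.

0, 2, 5, 7, 10, 12, 15, 17, 20, 22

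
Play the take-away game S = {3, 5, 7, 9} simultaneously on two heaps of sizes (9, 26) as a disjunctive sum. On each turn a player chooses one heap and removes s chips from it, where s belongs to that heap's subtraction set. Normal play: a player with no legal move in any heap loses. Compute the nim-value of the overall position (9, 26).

All heaps use S = {3, 5, 7, 9}:
G(0) = 0
G(1) = mex{} = 0
G(2) = mex{} = 0
G(3) = mex{0} = 1
G(4) = mex{0} = 1
G(5) = mex{0,0} = 1
G(6) = mex{1,0} = 2
G(7) = mex{1,0,0} = 2
G(8) = mex{1,1,0} = 2
G(9) = mex{2,1,0,0} = 3
G(10) = mex{2,1,1,0} = 3
G(11) = mex{2,2,1,0} = 3
G(12) = mex{3,2,1,1} = 0
G(13) = mex{3,2,2,1} = 0
G(14) = mex{3,3,2,1} = 0
G(15) = mex{0,3,2,2} = 1
G(16) = mex{0,3,3,2} = 1
G(17) = mex{0,0,3,2} = 1
G(18) = mex{1,0,3,3} = 2
G(19) = mex{1,0,0,3} = 2
G(20) = mex{1,1,0,3} = 2
G(21) = mex{2,1,0,0} = 3
G(22) = mex{2,1,1,0} = 3
G(23) = mex{2,2,1,0} = 3
G(24) = mex{3,2,1,1} = 0
G(25) = mex{3,2,2,1} = 0
G(26) = mex{3,3,2,1} = 0
Heap A: G(9) = 3.
Heap B: G(26) = 0.
Combined Grundy value = 3 ⊕ 0 = 3.

3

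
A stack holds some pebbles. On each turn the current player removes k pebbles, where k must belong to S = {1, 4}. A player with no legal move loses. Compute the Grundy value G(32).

G(0) = 0
G(1) = mex{0} = 1
G(2) = mex{1} = 0
G(3) = mex{0} = 1
G(4) = mex{1,0} = 2
G(5) = mex{2,1} = 0
G(6) = mex{0,0} = 1
G(7) = mex{1,1} = 0
G(8) = mex{0,2} = 1
G(9) = mex{1,0} = 2
G(10) = mex{2,1} = 0
G(11) = mex{0,0} = 1
G(12) = mex{1,1} = 0
G(13) = mex{0,2} = 1
G(14) = mex{1,0} = 2
G(15) = mex{2,1} = 0
G(16) = mex{0,0} = 1
G(17) = mex{1,1} = 0
G(18) = mex{0,2} = 1
G(19) = mex{1,0} = 2
G(20) = mex{2,1} = 0
G(21) = mex{0,0} = 1
G(22) = mex{1,1} = 0
G(23) = mex{0,2} = 1
G(24) = mex{1,0} = 2
G(25) = mex{2,1} = 0
G(26) = mex{0,0} = 1
G(27) = mex{1,1} = 0
G(28) = mex{0,2} = 1
G(29) = mex{1,0} = 2
G(30) = mex{2,1} = 0
G(31) = mex{0,0} = 1
G(32) = mex{1,1} = 0

0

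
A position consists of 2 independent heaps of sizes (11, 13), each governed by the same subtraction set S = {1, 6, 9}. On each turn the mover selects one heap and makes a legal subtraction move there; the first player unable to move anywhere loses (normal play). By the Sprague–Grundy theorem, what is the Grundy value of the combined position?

All heaps use S = {1, 6, 9}:
G(0) = 0
G(1) = mex{0} = 1
G(2) = mex{1} = 0
G(3) = mex{0} = 1
G(4) = mex{1} = 0
G(5) = mex{0} = 1
G(6) = mex{1,0} = 2
G(7) = mex{2,1} = 0
G(8) = mex{0,0} = 1
G(9) = mex{1,1,0} = 2
G(10) = mex{2,0,1} = 3
G(11) = mex{3,1,0} = 2
G(12) = mex{2,2,1} = 0
G(13) = mex{0,0,0} = 1
Heap A: G(11) = 2.
Heap B: G(13) = 1.
Combined Grundy value = 2 ⊕ 1 = 3.

3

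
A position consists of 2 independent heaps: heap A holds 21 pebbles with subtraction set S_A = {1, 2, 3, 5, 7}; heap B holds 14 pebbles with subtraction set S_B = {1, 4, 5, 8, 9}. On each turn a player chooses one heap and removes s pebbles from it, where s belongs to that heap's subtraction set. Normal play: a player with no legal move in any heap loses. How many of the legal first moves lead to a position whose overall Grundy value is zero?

Heap A, S = {1, 2, 3, 5, 7}:
G(0) = 0
G(1) = mex{0} = 1
G(2) = mex{1,0} = 2
G(3) = mex{2,1,0} = 3
G(4) = mex{3,2,1} = 0
G(5) = mex{0,3,2,0} = 1
G(6) = mex{1,0,3,1} = 2
G(7) = mex{2,1,0,2,0} = 3
G(8) = mex{3,2,1,3,1} = 0
G(9) = mex{0,3,2,0,2} = 1
G(10) = mex{1,0,3,1,3} = 2
G(11) = mex{2,1,0,2,0} = 3
G(12) = mex{3,2,1,3,1} = 0
G(13) = mex{0,3,2,0,2} = 1
G(14) = mex{1,0,3,1,3} = 2
G(15) = mex{2,1,0,2,0} = 3
G(16) = mex{3,2,1,3,1} = 0
G(17) = mex{0,3,2,0,2} = 1
G(18) = mex{1,0,3,1,3} = 2
G(19) = mex{2,1,0,2,0} = 3
G(20) = mex{3,2,1,3,1} = 0
G(21) = mex{0,3,2,0,2} = 1
G_A(21) = 1.
Heap B, S = {1, 4, 5, 8, 9}:
n :  0  1  2  3  4  5  6  7  8  9 10 11 12 13 14
G :  0  1  0  1  2  3  2  3  4  5  4  5  0  1  0
G_B(14) = 0.
Combined Grundy value = 1 ⊕ 0 = 1.
A winning move leaves total XOR = 0, i.e. changes one component's Grundy value g to g ⊕ X where X is the current total.
Heap A: need g' = 1⊕1 = 0. Options: 21−1→G=0, 21−2→G=3, 21−3→G=2, 21−5→G=0, 21−7→G=2. Hits: 2.
Heap B: need g' = 0⊕1 = 1. Options: 14−1→G=1, 14−4→G=4, 14−5→G=5, 14−8→G=2, 14−9→G=3. Hits: 1.

3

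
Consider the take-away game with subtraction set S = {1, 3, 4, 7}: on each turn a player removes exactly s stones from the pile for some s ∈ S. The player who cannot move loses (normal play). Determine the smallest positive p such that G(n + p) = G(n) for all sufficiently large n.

G(0) = 0
G(1) = mex{0} = 1
G(2) = mex{1} = 0
G(3) = mex{0,0} = 1
G(4) = mex{1,1,0} = 2
G(5) = mex{2,0,1} = 3
G(6) = mex{3,1,0} = 2
G(7) = mex{2,2,1,0} = 3
G(8) = mex{3,3,2,1} = 0
G(9) = mex{0,2,3,0} = 1
G(10) = mex{1,3,2,1} = 0
G(11) = mex{0,0,3,2} = 1
G(12) = mex{1,1,0,3} = 2
G(13) = mex{2,0,1,2} = 3
G(14) = mex{3,1,0,3} = 2
G(15) = mex{2,2,1,0} = 3
G(16) = mex{3,3,2,1} = 0
G(17) = mex{0,2,3,0} = 1
G(n+8) = G(n) holds for n = 0,…,6 (a full window of length max(S) = 7), so the sequence is purely periodic with period 8.

8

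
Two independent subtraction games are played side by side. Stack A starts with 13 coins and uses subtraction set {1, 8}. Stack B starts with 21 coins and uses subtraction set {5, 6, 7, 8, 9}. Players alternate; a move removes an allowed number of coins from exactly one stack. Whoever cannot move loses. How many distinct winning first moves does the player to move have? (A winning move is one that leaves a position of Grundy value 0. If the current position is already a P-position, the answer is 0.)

Stack A, S = {1, 8}:
G(0) = 0
G(1) = mex{0} = 1
G(2) = mex{1} = 0
G(3) = mex{0} = 1
G(4) = mex{1} = 0
G(5) = mex{0} = 1
G(6) = mex{1} = 0
G(7) = mex{0} = 1
G(8) = mex{1,0} = 2
G(9) = mex{2,1} = 0
G(10) = mex{0,0} = 1
G(11) = mex{1,1} = 0
G(12) = mex{0,0} = 1
G(13) = mex{1,1} = 0
G_A(13) = 0.
Stack B, S = {5, 6, 7, 8, 9}:
G(0) = 0
G(1) = mex{} = 0
G(2) = mex{} = 0
G(3) = mex{} = 0
G(4) = mex{} = 0
G(5) = mex{0} = 1
G(6) = mex{0,0} = 1
G(7) = mex{0,0,0} = 1
G(8) = mex{0,0,0,0} = 1
G(9) = mex{0,0,0,0,0} = 1
G(10) = mex{1,0,0,0,0} = 2
G(11) = mex{1,1,0,0,0} = 2
G(12) = mex{1,1,1,0,0} = 2
G(13) = mex{1,1,1,1,0} = 2
G(14) = mex{1,1,1,1,1} = 0
G(15) = mex{2,1,1,1,1} = 0
G(16) = mex{2,2,1,1,1} = 0
G(17) = mex{2,2,2,1,1} = 0
G(18) = mex{2,2,2,2,1} = 0
G(19) = mex{0,2,2,2,2} = 1
G(20) = mex{0,0,2,2,2} = 1
G(21) = mex{0,0,0,2,2} = 1
G_B(21) = 1.
Combined Grundy value = 0 ⊕ 1 = 1.
A winning move leaves total XOR = 0, i.e. changes one component's Grundy value g to g ⊕ X where X is the current total.
Stack A: need g' = 0⊕1 = 1. Options: 13−1→G=1, 13−8→G=1. Hits: 2.
Stack B: need g' = 1⊕1 = 0. Options: 21−5→G=0, 21−6→G=0, 21−7→G=0, 21−8→G=2, 21−9→G=2. Hits: 3.

5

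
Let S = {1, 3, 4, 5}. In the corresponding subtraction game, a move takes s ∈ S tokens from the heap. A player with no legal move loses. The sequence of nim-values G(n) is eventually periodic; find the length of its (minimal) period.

G(0) = 0
G(1) = mex{0} = 1
G(2) = mex{1} = 0
G(3) = mex{0,0} = 1
G(4) = mex{1,1,0} = 2
G(5) = mex{2,0,1,0} = 3
G(6) = mex{3,1,0,1} = 2
G(7) = mex{2,2,1,0} = 3
G(8) = mex{3,3,2,1} = 0
G(9) = mex{0,2,3,2} = 1
G(10) = mex{1,3,2,3} = 0
G(11) = mex{0,0,3,2} = 1
G(12) = mex{1,1,0,3} = 2
G(13) = mex{2,0,1,0} = 3
G(14) = mex{3,1,0,1} = 2
G(15) = mex{2,2,1,0} = 3
G(16) = mex{3,3,2,1} = 0
G(17) = mex{0,2,3,2} = 1
G(n+8) = G(n) holds for n = 0,…,4 (a full window of length max(S) = 5), so the sequence is purely periodic with period 8.

8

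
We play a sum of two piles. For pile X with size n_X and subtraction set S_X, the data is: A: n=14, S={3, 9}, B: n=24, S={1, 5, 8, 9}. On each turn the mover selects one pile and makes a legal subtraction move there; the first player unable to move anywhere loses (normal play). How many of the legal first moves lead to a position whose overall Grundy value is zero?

Pile A, S = {3, 9}:
G(0) = 0
G(1) = mex{} = 0
G(2) = mex{} = 0
G(3) = mex{0} = 1
G(4) = mex{0} = 1
G(5) = mex{0} = 1
G(6) = mex{1} = 0
G(7) = mex{1} = 0
G(8) = mex{1} = 0
G(9) = mex{0,0} = 1
G(10) = mex{0,0} = 1
G(11) = mex{0,0} = 1
G(12) = mex{1,1} = 0
G(13) = mex{1,1} = 0
G(14) = mex{1,1} = 0
G_A(14) = 0.
Pile B, S = {1, 5, 8, 9}:
n :  0  1  2  3  4  5  6  7  8  9 10 11 12 13 14 15 16 17 18 19 20 21 22 23 24
G :  0  1  0  1  0  1  0  1  2  3  2  3  2  3  2  3  0  1  0  1  0  1  0  1  2
G_B(24) = 2.
Combined Grundy value = 0 ⊕ 2 = 2.
A winning move leaves total XOR = 0, i.e. changes one component's Grundy value g to g ⊕ X where X is the current total.
Pile A: need g' = 0⊕2 = 2. Options: 14−3→G=1, 14−9→G=1. Hits: 0.
Pile B: need g' = 2⊕2 = 0. Options: 24−1→G=1, 24−5→G=1, 24−8→G=0, 24−9→G=3. Hits: 1.

1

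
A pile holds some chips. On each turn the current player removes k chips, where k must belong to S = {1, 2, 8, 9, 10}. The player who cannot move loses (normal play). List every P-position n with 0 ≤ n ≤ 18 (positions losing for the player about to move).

0, 3, 6, 17

G(0) = 0
G(1) = mex{0} = 1
G(2) = mex{1,0} = 2
G(3) = mex{2,1} = 0
G(4) = mex{0,2} = 1
G(5) = mex{1,0} = 2
G(6) = mex{2,1} = 0
G(7) = mex{0,2} = 1
G(8) = mex{1,0,0} = 2
G(9) = mex{2,1,1,0} = 3
G(10) = mex{3,2,2,1,0} = 4
G(11) = mex{4,3,0,2,1} = 5
G(12) = mex{5,4,1,0,2} = 3
G(13) = mex{3,5,2,1,0} = 4
G(14) = mex{4,3,0,2,1} = 5
G(15) = mex{5,4,1,0,2} = 3
G(16) = mex{3,5,2,1,0} = 4
G(17) = mex{4,3,3,2,1} = 0
G(18) = mex{0,4,4,3,2} = 1
P-positions are exactly the n with G(n) = 0.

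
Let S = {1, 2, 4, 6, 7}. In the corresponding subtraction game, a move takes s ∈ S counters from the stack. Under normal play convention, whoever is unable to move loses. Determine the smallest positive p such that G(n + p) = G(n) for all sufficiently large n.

8

n :  0  1  2  3  4  5  6  7  8  9 10 11 12 13 14 15 16 17
G :  0  1  2  0  1  2  3  4  0  1  2  0  1  2  3  4  0  1
G(n+8) = G(n) holds for n = 0,…,6 (a full window of length max(S) = 7), so the sequence is purely periodic with period 8.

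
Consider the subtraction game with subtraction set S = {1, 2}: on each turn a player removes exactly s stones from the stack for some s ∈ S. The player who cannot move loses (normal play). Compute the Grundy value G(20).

2

G(0) = 0
G(1) = mex{0} = 1
G(2) = mex{1,0} = 2
G(3) = mex{2,1} = 0
G(4) = mex{0,2} = 1
G(5) = mex{1,0} = 2
G(6) = mex{2,1} = 0
G(7) = mex{0,2} = 1
G(8) = mex{1,0} = 2
G(9) = mex{2,1} = 0
G(10) = mex{0,2} = 1
G(11) = mex{1,0} = 2
G(12) = mex{2,1} = 0
G(13) = mex{0,2} = 1
G(14) = mex{1,0} = 2
G(15) = mex{2,1} = 0
G(16) = mex{0,2} = 1
G(17) = mex{1,0} = 2
G(18) = mex{2,1} = 0
G(19) = mex{0,2} = 1
G(20) = mex{1,0} = 2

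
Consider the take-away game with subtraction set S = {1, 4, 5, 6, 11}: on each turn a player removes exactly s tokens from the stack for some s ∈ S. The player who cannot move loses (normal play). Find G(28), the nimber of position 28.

n :  0  1  2  3  4  5  6  7  8  9 10 11 12 13 14 15 16 17 18 19 20 21 22 23 24 25 26 27 28
G :  0  1  0  1  2  3  2  3  4  0  1  4  0  1  2  3  2  3  4  0  1  0  1  2  3  4  2  3  0

0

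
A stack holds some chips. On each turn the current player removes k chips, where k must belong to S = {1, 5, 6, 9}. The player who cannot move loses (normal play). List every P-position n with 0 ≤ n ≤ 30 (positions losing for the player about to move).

0, 2, 4, 12, 14, 16, 24, 26, 28

n :  0  1  2  3  4  5  6  7  8  9 10 11 12 13 14 15 16 17 18 19 20 21 22 23 24 25 26 27 28 29 30
G :  0  1  0  1  0  1  2  3  2  3  2  3  0  1  0  1  0  1  2  3  2  3  2  3  0  1  0  1  0  1  2
P-positions are exactly the n with G(n) = 0.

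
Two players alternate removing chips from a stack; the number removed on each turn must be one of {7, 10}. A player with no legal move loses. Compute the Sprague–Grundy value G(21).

0

G(0) = 0
G(1) = mex{} = 0
G(2) = mex{} = 0
G(3) = mex{} = 0
G(4) = mex{} = 0
G(5) = mex{} = 0
G(6) = mex{} = 0
G(7) = mex{0} = 1
G(8) = mex{0} = 1
G(9) = mex{0} = 1
G(10) = mex{0,0} = 1
G(11) = mex{0,0} = 1
G(12) = mex{0,0} = 1
G(13) = mex{0,0} = 1
G(14) = mex{1,0} = 2
G(15) = mex{1,0} = 2
G(16) = mex{1,0} = 2
G(17) = mex{1,1} = 0
G(18) = mex{1,1} = 0
G(19) = mex{1,1} = 0
G(20) = mex{1,1} = 0
G(21) = mex{2,1} = 0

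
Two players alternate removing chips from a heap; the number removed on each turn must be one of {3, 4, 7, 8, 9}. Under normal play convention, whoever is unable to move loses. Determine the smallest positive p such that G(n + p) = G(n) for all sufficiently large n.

n :  0  1  2  3  4  5  6  7  8  9 10 11 12 13 14 15 16 17 18 19 20 21 22 23 24 25
G :  0  0  0  1  1  1  2  2  2  3  3  3  0  0  0  1  1  1  2  2  2  3  3  3  0  0
G(n+12) = G(n) holds for n = 0,…,8 (a full window of length max(S) = 9), so the sequence is purely periodic with period 12.

12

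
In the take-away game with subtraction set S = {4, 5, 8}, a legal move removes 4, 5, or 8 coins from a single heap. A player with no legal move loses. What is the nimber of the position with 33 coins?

n :  0  1  2  3  4  5  6  7  8  9 10 11 12 13 14 15 16 17 18 19 20 21 22 23 24 25 26 27 28 29 30 31 32 33
G :  0  0  0  0  1  1  1  1  2  2  2  2  0  0  0  0  1  1  1  1  2  2  2  2  0  0  0  0  1  1  1  1  2  2

2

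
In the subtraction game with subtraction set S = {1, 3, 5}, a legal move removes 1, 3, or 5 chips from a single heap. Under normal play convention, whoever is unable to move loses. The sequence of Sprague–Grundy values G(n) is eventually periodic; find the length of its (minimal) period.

n :  0  1  2  3  4  5  6  7  8  9 10 11 12 13 14
G :  0  1  0  1  0  1  0  1  0  1  0  1  0  1  0
G(n+2) = G(n) holds for n = 0,…,4 (a full window of length max(S) = 5), so the sequence is purely periodic with period 2.

2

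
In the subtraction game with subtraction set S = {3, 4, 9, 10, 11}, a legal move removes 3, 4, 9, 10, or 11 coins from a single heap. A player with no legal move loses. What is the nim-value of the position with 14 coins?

G(0) = 0
G(1) = mex{} = 0
G(2) = mex{} = 0
G(3) = mex{0} = 1
G(4) = mex{0,0} = 1
G(5) = mex{0,0} = 1
G(6) = mex{1,0} = 2
G(7) = mex{1,1} = 0
G(8) = mex{1,1} = 0
G(9) = mex{2,1,0} = 3
G(10) = mex{0,2,0,0} = 1
G(11) = mex{0,0,0,0,0} = 1
G(12) = mex{3,0,1,0,0} = 2
G(13) = mex{1,3,1,1,0} = 2
G(14) = mex{1,1,1,1,1} = 0

0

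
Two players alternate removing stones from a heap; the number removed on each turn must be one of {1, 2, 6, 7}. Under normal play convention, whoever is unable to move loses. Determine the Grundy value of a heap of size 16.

n :  0  1  2  3  4  5  6  7  8  9 10 11 12 13 14 15 16
G :  0  1  2  0  1  2  3  4  0  1  2  0  1  2  3  4  0

0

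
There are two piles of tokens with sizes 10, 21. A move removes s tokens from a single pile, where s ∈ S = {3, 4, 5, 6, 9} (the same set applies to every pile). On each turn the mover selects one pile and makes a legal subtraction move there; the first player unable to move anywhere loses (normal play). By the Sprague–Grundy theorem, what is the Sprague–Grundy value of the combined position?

0

All piles use S = {3, 4, 5, 6, 9}:
G(0) = 0
G(1) = mex{} = 0
G(2) = mex{} = 0
G(3) = mex{0} = 1
G(4) = mex{0,0} = 1
G(5) = mex{0,0,0} = 1
G(6) = mex{1,0,0,0} = 2
G(7) = mex{1,1,0,0} = 2
G(8) = mex{1,1,1,0} = 2
G(9) = mex{2,1,1,1,0} = 3
G(10) = mex{2,2,1,1,0} = 3
G(11) = mex{2,2,2,1,0} = 3
G(12) = mex{3,2,2,2,1} = 0
G(13) = mex{3,3,2,2,1} = 0
G(14) = mex{3,3,3,2,1} = 0
G(15) = mex{0,3,3,3,2} = 1
G(16) = mex{0,0,3,3,2} = 1
G(17) = mex{0,0,0,3,2} = 1
G(18) = mex{1,0,0,0,3} = 2
G(19) = mex{1,1,0,0,3} = 2
G(20) = mex{1,1,1,0,3} = 2
G(21) = mex{2,1,1,1,0} = 3
Pile A: G(10) = 3.
Pile B: G(21) = 3.
Combined Grundy value = 3 ⊕ 3 = 0.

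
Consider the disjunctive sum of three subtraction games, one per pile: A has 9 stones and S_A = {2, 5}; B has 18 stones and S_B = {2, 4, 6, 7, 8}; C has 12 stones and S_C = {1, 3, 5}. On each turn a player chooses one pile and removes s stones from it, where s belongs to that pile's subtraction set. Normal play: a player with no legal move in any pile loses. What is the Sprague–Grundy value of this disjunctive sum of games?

Pile A, S = {2, 5}:
n : 0 1 2 3 4 5 6 7 8 9
G : 0 0 1 1 0 2 1 0 0 1
G_A(9) = 1.
Pile B, S = {2, 4, 6, 7, 8}:
G(0) = 0
G(1) = mex{} = 0
G(2) = mex{0} = 1
G(3) = mex{0} = 1
G(4) = mex{1,0} = 2
G(5) = mex{1,0} = 2
G(6) = mex{2,1,0} = 3
G(7) = mex{2,1,0,0} = 3
G(8) = mex{3,2,1,0,0} = 4
G(9) = mex{3,2,1,1,0} = 4
G(10) = mex{4,3,2,1,1} = 0
G(11) = mex{4,3,2,2,1} = 0
G(12) = mex{0,4,3,2,2} = 1
G(13) = mex{0,4,3,3,2} = 1
G(14) = mex{1,0,4,3,3} = 2
G(15) = mex{1,0,4,4,3} = 2
G(16) = mex{2,1,0,4,4} = 3
G(17) = mex{2,1,0,0,4} = 3
G(18) = mex{3,2,1,0,0} = 4
G_B(18) = 4.
Pile C, S = {1, 3, 5}:
G(0) = 0
G(1) = mex{0} = 1
G(2) = mex{1} = 0
G(3) = mex{0,0} = 1
G(4) = mex{1,1} = 0
G(5) = mex{0,0,0} = 1
G(6) = mex{1,1,1} = 0
G(7) = mex{0,0,0} = 1
G(8) = mex{1,1,1} = 0
G(9) = mex{0,0,0} = 1
G(10) = mex{1,1,1} = 0
G(11) = mex{0,0,0} = 1
G(12) = mex{1,1,1} = 0
G_C(12) = 0.
Combined Grundy value = 1 ⊕ 4 ⊕ 0 = 5.

5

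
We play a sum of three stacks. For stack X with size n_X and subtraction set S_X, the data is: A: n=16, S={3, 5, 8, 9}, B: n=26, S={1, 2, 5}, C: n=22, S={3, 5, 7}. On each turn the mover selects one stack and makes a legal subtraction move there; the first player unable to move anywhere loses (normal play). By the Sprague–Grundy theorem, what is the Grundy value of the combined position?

Stack A, S = {3, 5, 8, 9}:
n :  0  1  2  3  4  5  6  7  8  9 10 11 12 13 14 15 16
G :  0  0  0  1  1  1  2  2  2  3  3  3  0  0  0  1  1
G_A(16) = 1.
Stack B, S = {1, 2, 5}:
n :  0  1  2  3  4  5  6  7  8  9 10 11 12 13 14 15 16 17 18 19 20 21 22 23 24 25 26
G :  0  1  2  0  1  2  0  1  2  0  1  2  0  1  2  0  1  2  0  1  2  0  1  2  0  1  2
G_B(26) = 2.
Stack C, S = {3, 5, 7}:
G(0) = 0
G(1) = mex{} = 0
G(2) = mex{} = 0
G(3) = mex{0} = 1
G(4) = mex{0} = 1
G(5) = mex{0,0} = 1
G(6) = mex{1,0} = 2
G(7) = mex{1,0,0} = 2
G(8) = mex{1,1,0} = 2
G(9) = mex{2,1,0} = 3
G(10) = mex{2,1,1} = 0
G(11) = mex{2,2,1} = 0
G(12) = mex{3,2,1} = 0
G(13) = mex{0,2,2} = 1
G(14) = mex{0,3,2} = 1
G(15) = mex{0,0,2} = 1
G(16) = mex{1,0,3} = 2
G(17) = mex{1,0,0} = 2
G(18) = mex{1,1,0} = 2
G(19) = mex{2,1,0} = 3
G(20) = mex{2,1,1} = 0
G(21) = mex{2,2,1} = 0
G(22) = mex{3,2,1} = 0
G_C(22) = 0.
Combined Grundy value = 1 ⊕ 2 ⊕ 0 = 3.

3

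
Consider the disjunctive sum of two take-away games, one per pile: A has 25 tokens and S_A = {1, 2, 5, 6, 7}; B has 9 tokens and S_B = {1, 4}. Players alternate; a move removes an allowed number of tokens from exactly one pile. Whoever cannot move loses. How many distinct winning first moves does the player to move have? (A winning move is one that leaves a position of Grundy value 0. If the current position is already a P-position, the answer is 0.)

2

Pile A, S = {1, 2, 5, 6, 7}:
G(0) = 0
G(1) = mex{0} = 1
G(2) = mex{1,0} = 2
G(3) = mex{2,1} = 0
G(4) = mex{0,2} = 1
G(5) = mex{1,0,0} = 2
G(6) = mex{2,1,1,0} = 3
G(7) = mex{3,2,2,1,0} = 4
G(8) = mex{4,3,0,2,1} = 5
G(9) = mex{5,4,1,0,2} = 3
G(10) = mex{3,5,2,1,0} = 4
G(11) = mex{4,3,3,2,1} = 0
G(12) = mex{0,4,4,3,2} = 1
G(13) = mex{1,0,5,4,3} = 2
G(14) = mex{2,1,3,5,4} = 0
G(15) = mex{0,2,4,3,5} = 1
G(16) = mex{1,0,0,4,3} = 2
G(17) = mex{2,1,1,0,4} = 3
G(18) = mex{3,2,2,1,0} = 4
G(19) = mex{4,3,0,2,1} = 5
G(20) = mex{5,4,1,0,2} = 3
G(21) = mex{3,5,2,1,0} = 4
G(22) = mex{4,3,3,2,1} = 0
G(23) = mex{0,4,4,3,2} = 1
G(24) = mex{1,0,5,4,3} = 2
G(25) = mex{2,1,3,5,4} = 0
G_A(25) = 0.
Pile B, S = {1, 4}:
G(0) = 0
G(1) = mex{0} = 1
G(2) = mex{1} = 0
G(3) = mex{0} = 1
G(4) = mex{1,0} = 2
G(5) = mex{2,1} = 0
G(6) = mex{0,0} = 1
G(7) = mex{1,1} = 0
G(8) = mex{0,2} = 1
G(9) = mex{1,0} = 2
G_B(9) = 2.
Combined Grundy value = 0 ⊕ 2 = 2.
A winning move leaves total XOR = 0, i.e. changes one component's Grundy value g to g ⊕ X where X is the current total.
Pile A: need g' = 0⊕2 = 2. Options: 25−1→G=2, 25−2→G=1, 25−5→G=3, 25−6→G=5, 25−7→G=4. Hits: 1.
Pile B: need g' = 2⊕2 = 0. Options: 9−1→G=1, 9−4→G=0. Hits: 1.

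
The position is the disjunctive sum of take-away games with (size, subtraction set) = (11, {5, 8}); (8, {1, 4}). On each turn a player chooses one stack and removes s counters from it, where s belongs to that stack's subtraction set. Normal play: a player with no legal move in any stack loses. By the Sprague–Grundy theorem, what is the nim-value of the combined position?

3

Stack A, S = {5, 8}:
G(0) = 0
G(1) = mex{} = 0
G(2) = mex{} = 0
G(3) = mex{} = 0
G(4) = mex{} = 0
G(5) = mex{0} = 1
G(6) = mex{0} = 1
G(7) = mex{0} = 1
G(8) = mex{0,0} = 1
G(9) = mex{0,0} = 1
G(10) = mex{1,0} = 2
G(11) = mex{1,0} = 2
G_A(11) = 2.
Stack B, S = {1, 4}:
n : 0 1 2 3 4 5 6 7 8
G : 0 1 0 1 2 0 1 0 1
G_B(8) = 1.
Combined Grundy value = 2 ⊕ 1 = 3.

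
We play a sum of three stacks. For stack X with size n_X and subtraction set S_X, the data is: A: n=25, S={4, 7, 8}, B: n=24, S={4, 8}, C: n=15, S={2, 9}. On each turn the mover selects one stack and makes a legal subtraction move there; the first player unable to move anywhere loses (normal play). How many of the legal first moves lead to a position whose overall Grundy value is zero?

0

Stack A, S = {4, 7, 8}:
n :  0  1  2  3  4  5  6  7  8  9 10 11 12 13 14 15 16 17 18 19 20 21 22 23 24 25
G :  0  0  0  0  1  1  1  1  2  2  2  2  0  0  0  0  1  1  1  1  2  2  2  2  0  0
G_A(25) = 0.
Stack B, S = {4, 8}:
n :  0  1  2  3  4  5  6  7  8  9 10 11 12 13 14 15 16 17 18 19 20 21 22 23 24
G :  0  0  0  0  1  1  1  1  2  2  2  2  0  0  0  0  1  1  1  1  2  2  2  2  0
G_B(24) = 0.
Stack C, S = {2, 9}:
n :  0  1  2  3  4  5  6  7  8  9 10 11 12 13 14 15
G :  0  0  1  1  0  0  1  1  0  2  1  0  0  1  1  0
G_C(15) = 0.
Combined Grundy value = 0 ⊕ 0 ⊕ 0 = 0.
A winning move leaves total XOR = 0, i.e. changes one component's Grundy value g to g ⊕ X where X is the current total.
Stack A: target g' = 0⊕0 = 0, but every legal move changes the Grundy value (mex property), so 0 moves.
Stack B: target g' = 0⊕0 = 0, but every legal move changes the Grundy value (mex property), so 0 moves.
Stack C: target g' = 0⊕0 = 0, but every legal move changes the Grundy value (mex property), so 0 moves.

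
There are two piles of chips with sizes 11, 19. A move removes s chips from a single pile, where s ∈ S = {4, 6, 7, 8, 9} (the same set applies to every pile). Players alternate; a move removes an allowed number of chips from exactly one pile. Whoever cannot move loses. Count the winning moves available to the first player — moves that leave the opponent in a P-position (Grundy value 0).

All piles use S = {4, 6, 7, 8, 9}:
G(0) = 0
G(1) = mex{} = 0
G(2) = mex{} = 0
G(3) = mex{} = 0
G(4) = mex{0} = 1
G(5) = mex{0} = 1
G(6) = mex{0,0} = 1
G(7) = mex{0,0,0} = 1
G(8) = mex{1,0,0,0} = 2
G(9) = mex{1,0,0,0,0} = 2
G(10) = mex{1,1,0,0,0} = 2
G(11) = mex{1,1,1,0,0} = 2
G(12) = mex{2,1,1,1,0} = 3
G(13) = mex{2,1,1,1,1} = 0
G(14) = mex{2,2,1,1,1} = 0
G(15) = mex{2,2,2,1,1} = 0
G(16) = mex{3,2,2,2,1} = 0
G(17) = mex{0,2,2,2,2} = 1
G(18) = mex{0,3,2,2,2} = 1
G(19) = mex{0,0,3,2,2} = 1
Pile A: G(11) = 2.
Pile B: G(19) = 1.
Combined Grundy value = 2 ⊕ 1 = 3.
A winning move leaves total XOR = 0, i.e. changes one component's Grundy value g to g ⊕ X where X is the current total.
Pile A: need g' = 2⊕3 = 1. Options: 11−4→G=1, 11−6→G=1, 11−7→G=1, 11−8→G=0, 11−9→G=0. Hits: 3.
Pile B: need g' = 1⊕3 = 2. Options: 19−4→G=0, 19−6→G=0, 19−7→G=3, 19−8→G=2, 19−9→G=2. Hits: 2.

5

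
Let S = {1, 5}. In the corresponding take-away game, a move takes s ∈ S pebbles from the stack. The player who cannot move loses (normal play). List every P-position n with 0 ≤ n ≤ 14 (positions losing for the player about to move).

n :  0  1  2  3  4  5  6  7  8  9 10 11 12 13 14
G :  0  1  0  1  0  1  0  1  0  1  0  1  0  1  0
P-positions are exactly the n with G(n) = 0.

0, 2, 4, 6, 8, 10, 12, 14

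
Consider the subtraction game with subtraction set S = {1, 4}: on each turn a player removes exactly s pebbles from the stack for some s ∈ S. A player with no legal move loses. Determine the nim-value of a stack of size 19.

2

n :  0  1  2  3  4  5  6  7  8  9 10 11 12 13 14 15 16 17 18 19
G :  0  1  0  1  2  0  1  0  1  2  0  1  0  1  2  0  1  0  1  2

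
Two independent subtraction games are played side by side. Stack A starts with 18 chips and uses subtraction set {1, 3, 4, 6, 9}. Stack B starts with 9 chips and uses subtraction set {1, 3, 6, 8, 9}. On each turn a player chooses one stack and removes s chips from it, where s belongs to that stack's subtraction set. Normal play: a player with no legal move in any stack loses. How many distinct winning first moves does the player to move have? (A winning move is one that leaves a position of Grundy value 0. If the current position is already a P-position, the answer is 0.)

3

Stack A, S = {1, 3, 4, 6, 9}:
G(0) = 0
G(1) = mex{0} = 1
G(2) = mex{1} = 0
G(3) = mex{0,0} = 1
G(4) = mex{1,1,0} = 2
G(5) = mex{2,0,1} = 3
G(6) = mex{3,1,0,0} = 2
G(7) = mex{2,2,1,1} = 0
G(8) = mex{0,3,2,0} = 1
G(9) = mex{1,2,3,1,0} = 4
G(10) = mex{4,0,2,2,1} = 3
G(11) = mex{3,1,0,3,0} = 2
G(12) = mex{2,4,1,2,1} = 0
G(13) = mex{0,3,4,0,2} = 1
G(14) = mex{1,2,3,1,3} = 0
G(15) = mex{0,0,2,4,2} = 1
G(16) = mex{1,1,0,3,0} = 2
G(17) = mex{2,0,1,2,1} = 3
G(18) = mex{3,1,0,0,4} = 2
G_A(18) = 2.
Stack B, S = {1, 3, 6, 8, 9}:
n : 0 1 2 3 4 5 6 7 8 9
G : 0 1 0 1 0 1 2 3 2 3
G_B(9) = 3.
Combined Grundy value = 2 ⊕ 3 = 1.
A winning move leaves total XOR = 0, i.e. changes one component's Grundy value g to g ⊕ X where X is the current total.
Stack A: need g' = 2⊕1 = 3. Options: 18−1→G=3, 18−3→G=1, 18−4→G=0, 18−6→G=0, 18−9→G=4. Hits: 1.
Stack B: need g' = 3⊕1 = 2. Options: 9−1→G=2, 9−3→G=2, 9−6→G=1, 9−8→G=1, 9−9→G=0. Hits: 2.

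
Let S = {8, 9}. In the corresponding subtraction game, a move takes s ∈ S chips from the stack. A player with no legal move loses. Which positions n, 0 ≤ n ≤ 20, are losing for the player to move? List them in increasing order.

n :  0  1  2  3  4  5  6  7  8  9 10 11 12 13 14 15 16 17 18 19 20
G :  0  0  0  0  0  0  0  0  1  1  1  1  1  1  1  1  2  0  0  0  0
P-positions are exactly the n with G(n) = 0.

0, 1, 2, 3, 4, 5, 6, 7, 17, 18, 19, 20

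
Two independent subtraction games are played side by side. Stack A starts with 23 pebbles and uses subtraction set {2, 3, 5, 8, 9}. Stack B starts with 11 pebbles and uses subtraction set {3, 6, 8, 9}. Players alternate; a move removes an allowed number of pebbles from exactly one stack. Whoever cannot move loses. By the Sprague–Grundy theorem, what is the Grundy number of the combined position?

7

Stack A, S = {2, 3, 5, 8, 9}:
G(0) = 0
G(1) = mex{} = 0
G(2) = mex{0} = 1
G(3) = mex{0,0} = 1
G(4) = mex{1,0} = 2
G(5) = mex{1,1,0} = 2
G(6) = mex{2,1,0} = 3
G(7) = mex{2,2,1} = 0
G(8) = mex{3,2,1,0} = 4
G(9) = mex{0,3,2,0,0} = 1
G(10) = mex{4,0,2,1,0} = 3
G(11) = mex{1,4,3,1,1} = 0
G(12) = mex{3,1,0,2,1} = 4
G(13) = mex{0,3,4,2,2} = 1
G(14) = mex{4,0,1,3,2} = 5
G(15) = mex{1,4,3,0,3} = 2
G(16) = mex{5,1,0,4,0} = 2
G(17) = mex{2,5,4,1,4} = 0
G(18) = mex{2,2,1,3,1} = 0
G(19) = mex{0,2,5,0,3} = 1
G(20) = mex{0,0,2,4,0} = 1
G(21) = mex{1,0,2,1,4} = 3
G(22) = mex{1,1,0,5,1} = 2
G(23) = mex{3,1,0,2,5} = 4
G_A(23) = 4.
Stack B, S = {3, 6, 8, 9}:
n :  0  1  2  3  4  5  6  7  8  9 10 11
G :  0  0  0  1  1  1  2  2  2  3  3  3
G_B(11) = 3.
Combined Grundy value = 4 ⊕ 3 = 7.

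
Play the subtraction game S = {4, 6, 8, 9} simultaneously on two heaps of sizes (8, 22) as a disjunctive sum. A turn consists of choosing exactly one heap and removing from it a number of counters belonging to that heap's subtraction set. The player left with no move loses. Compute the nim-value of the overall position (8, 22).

All heaps use S = {4, 6, 8, 9}:
G(0) = 0
G(1) = mex{} = 0
G(2) = mex{} = 0
G(3) = mex{} = 0
G(4) = mex{0} = 1
G(5) = mex{0} = 1
G(6) = mex{0,0} = 1
G(7) = mex{0,0} = 1
G(8) = mex{1,0,0} = 2
G(9) = mex{1,0,0,0} = 2
G(10) = mex{1,1,0,0} = 2
G(11) = mex{1,1,0,0} = 2
G(12) = mex{2,1,1,0} = 3
G(13) = mex{2,1,1,1} = 0
G(14) = mex{2,2,1,1} = 0
G(15) = mex{2,2,1,1} = 0
G(16) = mex{3,2,2,1} = 0
G(17) = mex{0,2,2,2} = 1
G(18) = mex{0,3,2,2} = 1
G(19) = mex{0,0,2,2} = 1
G(20) = mex{0,0,3,2} = 1
G(21) = mex{1,0,0,3} = 2
G(22) = mex{1,0,0,0} = 2
Heap A: G(8) = 2.
Heap B: G(22) = 2.
Combined Grundy value = 2 ⊕ 2 = 0.

0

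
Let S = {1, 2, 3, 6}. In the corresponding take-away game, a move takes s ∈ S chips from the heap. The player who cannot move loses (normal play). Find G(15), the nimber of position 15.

G(0) = 0
G(1) = mex{0} = 1
G(2) = mex{1,0} = 2
G(3) = mex{2,1,0} = 3
G(4) = mex{3,2,1} = 0
G(5) = mex{0,3,2} = 1
G(6) = mex{1,0,3,0} = 2
G(7) = mex{2,1,0,1} = 3
G(8) = mex{3,2,1,2} = 0
G(9) = mex{0,3,2,3} = 1
G(10) = mex{1,0,3,0} = 2
G(11) = mex{2,1,0,1} = 3
G(12) = mex{3,2,1,2} = 0
G(13) = mex{0,3,2,3} = 1
G(14) = mex{1,0,3,0} = 2
G(15) = mex{2,1,0,1} = 3

3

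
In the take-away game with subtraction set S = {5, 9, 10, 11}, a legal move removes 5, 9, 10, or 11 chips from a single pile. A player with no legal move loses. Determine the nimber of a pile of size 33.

n :  0  1  2  3  4  5  6  7  8  9 10 11 12 13 14 15 16 17 18 19 20 21 22 23 24 25 26 27 28 29 30 31 32 33
G :  0  0  0  0  0  1  1  1  1  1  2  2  2  2  2  3  0  0  0  0  0  1  1  1  1  1  2  2  2  2  2  3  0  0

0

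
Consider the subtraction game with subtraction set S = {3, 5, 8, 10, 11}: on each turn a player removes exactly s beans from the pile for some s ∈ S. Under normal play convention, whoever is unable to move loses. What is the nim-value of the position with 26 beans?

n :  0  1  2  3  4  5  6  7  8  9 10 11 12 13 14 15 16 17 18 19 20 21 22 23 24 25 26
G :  0  0  0  1  1  1  2  2  2  3  3  3  4  4  0  0  0  1  1  1  2  2  2  3  3  3  4

4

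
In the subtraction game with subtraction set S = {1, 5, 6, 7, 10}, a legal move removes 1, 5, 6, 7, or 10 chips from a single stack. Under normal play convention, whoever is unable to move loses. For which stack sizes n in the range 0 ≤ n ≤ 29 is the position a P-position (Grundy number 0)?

0, 2, 4, 13, 15, 17, 26, 28

n :  0  1  2  3  4  5  6  7  8  9 10 11 12 13 14 15 16 17 18 19 20 21 22 23 24 25 26 27 28 29
G :  0  1  0  1  0  1  2  3  2  3  2  3  4  0  1  0  1  0  1  2  3  2  3  2  3  4  0  1  0  1
P-positions are exactly the n with G(n) = 0.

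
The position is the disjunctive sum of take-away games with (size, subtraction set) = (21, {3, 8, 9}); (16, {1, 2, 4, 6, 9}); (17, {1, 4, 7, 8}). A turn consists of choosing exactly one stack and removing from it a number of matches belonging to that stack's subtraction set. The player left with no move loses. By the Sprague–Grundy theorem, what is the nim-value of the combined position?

Stack A, S = {3, 8, 9}:
n :  0  1  2  3  4  5  6  7  8  9 10 11 12 13 14 15 16 17 18 19 20 21
G :  0  0  0  1  1  1  0  0  2  1  1  3  0  0  2  1  1  0  0  0  1  1
G_A(21) = 1.
Stack B, S = {1, 2, 4, 6, 9}:
n :  0  1  2  3  4  5  6  7  8  9 10 11 12 13 14 15 16
G :  0  1  2  0  1  2  3  4  0  1  2  0  1  2  3  4  0
G_B(16) = 0.
Stack C, S = {1, 4, 7, 8}:
G(0) = 0
G(1) = mex{0} = 1
G(2) = mex{1} = 0
G(3) = mex{0} = 1
G(4) = mex{1,0} = 2
G(5) = mex{2,1} = 0
G(6) = mex{0,0} = 1
G(7) = mex{1,1,0} = 2
G(8) = mex{2,2,1,0} = 3
G(9) = mex{3,0,0,1} = 2
G(10) = mex{2,1,1,0} = 3
G(11) = mex{3,2,2,1} = 0
G(12) = mex{0,3,0,2} = 1
G(13) = mex{1,2,1,0} = 3
G(14) = mex{3,3,2,1} = 0
G(15) = mex{0,0,3,2} = 1
G(16) = mex{1,1,2,3} = 0
G(17) = mex{0,3,3,2} = 1
G_C(17) = 1.
Combined Grundy value = 1 ⊕ 0 ⊕ 1 = 0.

0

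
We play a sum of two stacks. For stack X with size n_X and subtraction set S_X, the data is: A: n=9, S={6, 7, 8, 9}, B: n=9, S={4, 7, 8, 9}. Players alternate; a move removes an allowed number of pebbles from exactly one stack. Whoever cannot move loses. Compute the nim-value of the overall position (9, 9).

3

Stack A, S = {6, 7, 8, 9}:
G(0) = 0
G(1) = mex{} = 0
G(2) = mex{} = 0
G(3) = mex{} = 0
G(4) = mex{} = 0
G(5) = mex{} = 0
G(6) = mex{0} = 1
G(7) = mex{0,0} = 1
G(8) = mex{0,0,0} = 1
G(9) = mex{0,0,0,0} = 1
G_A(9) = 1.
Stack B, S = {4, 7, 8, 9}:
n : 0 1 2 3 4 5 6 7 8 9
G : 0 0 0 0 1 1 1 1 2 2
G_B(9) = 2.
Combined Grundy value = 1 ⊕ 2 = 3.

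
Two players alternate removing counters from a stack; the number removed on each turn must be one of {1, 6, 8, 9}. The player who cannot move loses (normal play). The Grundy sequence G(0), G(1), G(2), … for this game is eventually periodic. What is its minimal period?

G(0) = 0
G(1) = mex{0} = 1
G(2) = mex{1} = 0
G(3) = mex{0} = 1
G(4) = mex{1} = 0
G(5) = mex{0} = 1
G(6) = mex{1,0} = 2
G(7) = mex{2,1} = 0
G(8) = mex{0,0,0} = 1
G(9) = mex{1,1,1,0} = 2
G(10) = mex{2,0,0,1} = 3
G(11) = mex{3,1,1,0} = 2
G(12) = mex{2,2,0,1} = 3
G(13) = mex{3,0,1,0} = 2
G(14) = mex{2,1,2,1} = 0
G(15) = mex{0,2,0,2} = 1
G(16) = mex{1,3,1,0} = 2
G(17) = mex{2,2,2,1} = 0
G(18) = mex{0,3,3,2} = 1
G(19) = mex{1,2,2,3} = 0
G(20) = mex{0,0,3,2} = 1
G(21) = mex{1,1,2,3} = 0
G(22) = mex{0,2,0,2} = 1
G(23) = mex{1,0,1,0} = 2
G(24) = mex{2,1,2,1} = 0
G(25) = mex{0,0,0,2} = 1
G(26) = mex{1,1,1,0} = 2
G(27) = mex{2,0,0,1} = 3
G(28) = mex{3,1,1,0} = 2
G(29) = mex{2,2,0,1} = 3
G(30) = mex{3,0,1,0} = 2
G(31) = mex{2,1,2,1} = 0
G(32) = mex{0,2,0,2} = 1
G(33) = mex{1,3,1,0} = 2
G(34) = mex{2,2,2,1} = 0
G(35) = mex{0,3,3,2} = 1
G(n+17) = G(n) holds for n = 0,…,8 (a full window of length max(S) = 9), so the sequence is purely periodic with period 17.

17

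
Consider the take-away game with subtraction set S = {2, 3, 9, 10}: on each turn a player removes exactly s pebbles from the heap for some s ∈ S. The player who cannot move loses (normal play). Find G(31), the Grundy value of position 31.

n :  0  1  2  3  4  5  6  7  8  9 10 11 12 13 14 15 16 17 18 19 20 21 22 23 24 25 26 27 28 29 30 31
G :  0  0  1  1  2  0  0  1  1  2  2  3  0  0  1  1  2  0  0  1  1  2  2  3  0  0  1  1  2  0  0  1

1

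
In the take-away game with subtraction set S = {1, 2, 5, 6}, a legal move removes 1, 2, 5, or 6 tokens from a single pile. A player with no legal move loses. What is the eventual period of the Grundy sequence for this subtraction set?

n :  0  1  2  3  4  5  6  7  8  9 10 11 12 13 14 15
G :  0  1  2  0  1  2  3  0  1  2  0  1  2  3  0  1
G(n+7) = G(n) holds for n = 0,…,5 (a full window of length max(S) = 6), so the sequence is purely periodic with period 7.

7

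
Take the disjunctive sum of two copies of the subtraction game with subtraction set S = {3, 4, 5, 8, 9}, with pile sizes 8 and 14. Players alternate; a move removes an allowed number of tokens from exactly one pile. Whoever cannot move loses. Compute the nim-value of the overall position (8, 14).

2

All piles use S = {3, 4, 5, 8, 9}:
n :  0  1  2  3  4  5  6  7  8  9 10 11 12 13 14
G :  0  0  0  1  1  1  2  2  2  3  3  3  0  0  0
Pile A: G(8) = 2.
Pile B: G(14) = 0.
Combined Grundy value = 2 ⊕ 0 = 2.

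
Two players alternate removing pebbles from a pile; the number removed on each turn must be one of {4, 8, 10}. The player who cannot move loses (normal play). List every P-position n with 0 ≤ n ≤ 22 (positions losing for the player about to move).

G(0) = 0
G(1) = mex{} = 0
G(2) = mex{} = 0
G(3) = mex{} = 0
G(4) = mex{0} = 1
G(5) = mex{0} = 1
G(6) = mex{0} = 1
G(7) = mex{0} = 1
G(8) = mex{1,0} = 2
G(9) = mex{1,0} = 2
G(10) = mex{1,0,0} = 2
G(11) = mex{1,0,0} = 2
G(12) = mex{2,1,0} = 3
G(13) = mex{2,1,0} = 3
G(14) = mex{2,1,1} = 0
G(15) = mex{2,1,1} = 0
G(16) = mex{3,2,1} = 0
G(17) = mex{3,2,1} = 0
G(18) = mex{0,2,2} = 1
G(19) = mex{0,2,2} = 1
G(20) = mex{0,3,2} = 1
G(21) = mex{0,3,2} = 1
G(22) = mex{1,0,3} = 2
P-positions are exactly the n with G(n) = 0.

0, 1, 2, 3, 14, 15, 16, 17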